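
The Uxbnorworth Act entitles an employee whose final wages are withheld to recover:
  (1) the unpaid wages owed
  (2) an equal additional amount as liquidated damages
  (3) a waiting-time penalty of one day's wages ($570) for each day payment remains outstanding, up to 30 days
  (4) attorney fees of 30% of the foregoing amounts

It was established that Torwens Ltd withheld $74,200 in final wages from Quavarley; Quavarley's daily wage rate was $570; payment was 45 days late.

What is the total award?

Liquidated damages (equal amount): $74,200
Penalty days: min(45, 30) = 30
Waiting-time penalty: 30 × $570 = $17,100
Subtotal: $74,200 + $74,200 + $17,100 = $165,500
Attorney fees: 30% of $165,500 = $49,650
Total award: $165,500 + $49,650 = $215,150

$215,150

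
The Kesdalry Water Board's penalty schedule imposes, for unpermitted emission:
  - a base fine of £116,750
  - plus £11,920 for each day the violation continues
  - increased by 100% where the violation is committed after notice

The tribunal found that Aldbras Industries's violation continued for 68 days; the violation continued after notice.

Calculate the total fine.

Per-day component: 68 × £11,920 = £810,560
Base plus per-day: £116,750 + £810,560 = £927,310
Enhancement: 100% of £927,310 = £927,310
Enhanced fine: £927,310 + £927,310 = £1,854,620

£1,854,620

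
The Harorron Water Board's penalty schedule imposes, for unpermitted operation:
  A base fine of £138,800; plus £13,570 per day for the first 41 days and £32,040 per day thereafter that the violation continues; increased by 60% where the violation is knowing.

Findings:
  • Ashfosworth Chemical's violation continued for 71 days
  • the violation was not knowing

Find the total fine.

First 41 days: 41 × £13,570 = £556,370
Remaining days: (71 − 41) × £32,040 = £961,200
Per-day component: £556,370 + £961,200 = £1,517,570
Base plus per-day: £138,800 + £1,517,570 = £1,656,370
The violation was not knowing: no 60% increase.

£1,656,370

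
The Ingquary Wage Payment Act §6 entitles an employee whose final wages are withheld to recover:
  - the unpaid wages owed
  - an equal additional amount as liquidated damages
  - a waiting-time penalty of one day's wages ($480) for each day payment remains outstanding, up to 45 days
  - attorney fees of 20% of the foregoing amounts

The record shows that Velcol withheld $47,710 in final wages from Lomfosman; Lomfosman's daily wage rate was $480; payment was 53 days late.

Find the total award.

Liquidated damages (equal amount): $47,710
Penalty days: min(53, 45) = 45
Waiting-time penalty: 45 × $480 = $21,600
Subtotal: $47,710 + $47,710 + $21,600 = $117,020
Attorney fees: 20% of $117,020 = $23,404
Total award: $117,020 + $23,404 = $140,424

$140,424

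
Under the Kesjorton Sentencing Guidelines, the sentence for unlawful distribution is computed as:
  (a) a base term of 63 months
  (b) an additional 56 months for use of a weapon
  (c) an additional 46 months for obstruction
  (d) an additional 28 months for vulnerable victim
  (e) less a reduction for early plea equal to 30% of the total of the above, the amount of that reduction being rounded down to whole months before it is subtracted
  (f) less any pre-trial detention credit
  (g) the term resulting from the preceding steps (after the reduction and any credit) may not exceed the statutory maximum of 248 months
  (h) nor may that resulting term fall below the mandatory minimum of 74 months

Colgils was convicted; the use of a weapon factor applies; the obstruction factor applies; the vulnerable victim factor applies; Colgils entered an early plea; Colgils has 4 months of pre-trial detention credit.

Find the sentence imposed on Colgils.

132 months

Use of a weapon enhancement: +56 months
Obstruction enhancement: +46 months
Vulnerable victim enhancement: +28 months
Adjusted term: 63 months + 56 months + 46 months + 28 months = 193 months
Early plea reduction: 30% of 193 months = 57 months (rounded down)
After reduction: 193 − 57 = 136 months
Less pre-trial detention credit: 136 months − 4 months = 132 months
Cap at 248 months: 132 months is within the cap, no reduction.
Minimum 74 months: 132 months meets the minimum, no increase.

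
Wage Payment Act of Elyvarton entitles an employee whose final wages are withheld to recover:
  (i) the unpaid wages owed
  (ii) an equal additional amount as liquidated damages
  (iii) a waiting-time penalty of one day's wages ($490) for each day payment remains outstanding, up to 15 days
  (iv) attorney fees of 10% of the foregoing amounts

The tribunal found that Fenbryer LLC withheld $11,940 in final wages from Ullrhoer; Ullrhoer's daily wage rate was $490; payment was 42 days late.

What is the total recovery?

Total award: $34,353

Liquidated damages (equal amount): $11,940
Penalty days: min(42, 15) = 15
Waiting-time penalty: 15 × $490 = $7,350
Subtotal: $11,940 + $11,940 + $7,350 = $31,230
Attorney fees: 10% of $31,230 = $3,123
Total award: $31,230 + $3,123 = $34,353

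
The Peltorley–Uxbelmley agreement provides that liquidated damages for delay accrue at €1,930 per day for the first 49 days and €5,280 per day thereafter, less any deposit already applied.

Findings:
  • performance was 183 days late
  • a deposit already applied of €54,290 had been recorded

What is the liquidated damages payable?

Liquidated damages: €747,800

First 49 days: 49 × €1,930 = €94,570
Remaining days: (183 − 49) × €5,280 = €707,520
Accrued per-day damages: €94,570 + €707,520 = €802,090
Less deposit already applied: €802,090 − €54,290 = €747,800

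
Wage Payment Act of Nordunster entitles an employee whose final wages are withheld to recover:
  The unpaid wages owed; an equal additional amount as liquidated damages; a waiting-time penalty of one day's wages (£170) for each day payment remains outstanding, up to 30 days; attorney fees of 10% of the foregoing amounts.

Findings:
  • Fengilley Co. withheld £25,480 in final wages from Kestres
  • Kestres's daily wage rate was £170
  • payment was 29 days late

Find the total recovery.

Liquidated damages (equal amount): £25,480
Penalty days: min(29, 30) = 29
Waiting-time penalty: 29 × £170 = £4,930
Subtotal: £25,480 + £25,480 + £4,930 = £55,890
Attorney fees: 10% of £55,890 = £5,589
Total award: £55,890 + £5,589 = £61,479

£61,479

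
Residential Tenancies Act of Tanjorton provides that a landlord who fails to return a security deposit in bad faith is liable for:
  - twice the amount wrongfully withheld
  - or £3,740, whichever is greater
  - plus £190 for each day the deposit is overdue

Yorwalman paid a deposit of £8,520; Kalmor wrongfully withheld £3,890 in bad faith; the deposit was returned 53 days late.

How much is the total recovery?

Doubled: 2 × £3,890 = £7,780
Minimum £3,740: £7,780 meets the minimum, no increase.
Late-return penalty: 53 × £190 = £10,070
Damages plus late penalty: £7,780 + £10,070 = £17,850

£17,850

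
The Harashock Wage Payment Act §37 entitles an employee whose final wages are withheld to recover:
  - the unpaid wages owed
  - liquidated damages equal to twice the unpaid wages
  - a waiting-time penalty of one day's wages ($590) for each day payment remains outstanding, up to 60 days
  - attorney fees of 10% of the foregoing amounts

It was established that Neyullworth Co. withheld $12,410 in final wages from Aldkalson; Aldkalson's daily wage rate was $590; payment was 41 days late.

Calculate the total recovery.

$67,562

Doubled: 2 × $12,410 = $24,820
Penalty days: min(41, 60) = 41
Waiting-time penalty: 41 × $590 = $24,190
Subtotal: $12,410 + $24,820 + $24,190 = $61,420
Attorney fees: 10% of $61,420 = $6,142
Total award: $61,420 + $6,142 = $67,562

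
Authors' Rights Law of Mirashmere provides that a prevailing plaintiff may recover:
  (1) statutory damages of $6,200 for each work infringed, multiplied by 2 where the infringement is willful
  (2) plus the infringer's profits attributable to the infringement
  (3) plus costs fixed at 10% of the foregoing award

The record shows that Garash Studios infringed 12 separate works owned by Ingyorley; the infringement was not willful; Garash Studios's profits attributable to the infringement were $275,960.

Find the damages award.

$385,396

Statutory damages: 12 × $6,200 = $74,400
Infringement not willful: no ×2 enhancement.
Combined award: $74,400 + $275,960 = $350,360
Costs: 10% of $350,360 = $35,036
Award plus costs: $350,360 + $35,036 = $385,396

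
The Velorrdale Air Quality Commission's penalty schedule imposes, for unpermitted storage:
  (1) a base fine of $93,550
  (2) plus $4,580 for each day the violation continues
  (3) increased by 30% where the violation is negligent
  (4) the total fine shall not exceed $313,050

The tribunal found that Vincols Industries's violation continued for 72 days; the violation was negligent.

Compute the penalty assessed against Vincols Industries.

$313,050

Per-day component: 72 × $4,580 = $329,760
Base plus per-day: $93,550 + $329,760 = $423,310
Enhancement: 30% of $423,310 = $126,993
Enhanced fine: $423,310 + $126,993 = $550,303
Cap at $313,050: $550,303 exceeds the cap → $313,050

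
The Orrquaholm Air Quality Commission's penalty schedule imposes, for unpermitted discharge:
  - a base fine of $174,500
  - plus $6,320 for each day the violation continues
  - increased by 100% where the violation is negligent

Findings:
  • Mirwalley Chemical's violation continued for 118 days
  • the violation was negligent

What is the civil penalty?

Per-day component: 118 × $6,320 = $745,760
Base plus per-day: $174,500 + $745,760 = $920,260
Enhancement: 100% of $920,260 = $920,260
Enhanced fine: $920,260 + $920,260 = $1,840,520

$1,840,520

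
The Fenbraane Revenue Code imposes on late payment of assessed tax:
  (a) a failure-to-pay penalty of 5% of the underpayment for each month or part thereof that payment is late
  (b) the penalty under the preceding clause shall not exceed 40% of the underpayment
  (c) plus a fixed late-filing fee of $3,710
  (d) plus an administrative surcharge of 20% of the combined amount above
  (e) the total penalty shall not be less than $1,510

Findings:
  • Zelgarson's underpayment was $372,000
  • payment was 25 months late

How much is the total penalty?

Accrued rate: 5% × 25 = 125%, capped at 40% → 40%
Failure-to-pay penalty: 40% of $372,000 = $148,800
Penalty before surcharge: $148,800 + $3,710 = $152,510
Administrative surcharge: 20% of $152,510 = $30,502
Total penalty: $152,510 + $30,502 = $183,012
Minimum $1,510: $183,012 meets the minimum, no increase.

$183,012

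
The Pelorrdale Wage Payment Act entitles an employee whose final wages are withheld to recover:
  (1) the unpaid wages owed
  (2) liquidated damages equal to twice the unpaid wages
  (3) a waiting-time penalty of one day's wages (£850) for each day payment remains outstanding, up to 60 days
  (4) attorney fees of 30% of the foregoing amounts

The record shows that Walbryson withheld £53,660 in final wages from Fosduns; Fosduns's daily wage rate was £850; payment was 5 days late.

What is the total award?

£214,799

Doubled: 2 × £53,660 = £107,320
Penalty days: min(5, 60) = 5
Waiting-time penalty: 5 × £850 = £4,250
Subtotal: £53,660 + £107,320 + £4,250 = £165,230
Attorney fees: 30% of £165,230 = £49,569
Total award: £165,230 + £49,569 = £214,799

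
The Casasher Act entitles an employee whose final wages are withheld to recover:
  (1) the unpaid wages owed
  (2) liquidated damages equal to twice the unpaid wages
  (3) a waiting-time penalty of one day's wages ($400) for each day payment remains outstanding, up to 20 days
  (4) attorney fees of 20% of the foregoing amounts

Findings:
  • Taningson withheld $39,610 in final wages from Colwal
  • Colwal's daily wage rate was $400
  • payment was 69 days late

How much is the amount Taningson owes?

Doubled: 2 × $39,610 = $79,220
Penalty days: min(69, 20) = 20
Waiting-time penalty: 20 × $400 = $8,000
Subtotal: $39,610 + $79,220 + $8,000 = $126,830
Attorney fees: 20% of $126,830 = $25,366
Total award: $126,830 + $25,366 = $152,196

$152,196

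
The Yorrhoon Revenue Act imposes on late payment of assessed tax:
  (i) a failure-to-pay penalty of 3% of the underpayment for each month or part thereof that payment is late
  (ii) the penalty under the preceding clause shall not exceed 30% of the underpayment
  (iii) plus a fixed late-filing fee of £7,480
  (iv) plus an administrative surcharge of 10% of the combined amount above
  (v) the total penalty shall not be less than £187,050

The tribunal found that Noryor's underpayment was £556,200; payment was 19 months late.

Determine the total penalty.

Accrued rate: 3% × 19 = 57%, capped at 30% → 30%
Failure-to-pay penalty: 30% of £556,200 = £166,860
Penalty before surcharge: £166,860 + £7,480 = £174,340
Administrative surcharge: 10% of £174,340 = £17,434
Total penalty: £174,340 + £17,434 = £191,774
Minimum £187,050: £191,774 meets the minimum, no increase.

£191,774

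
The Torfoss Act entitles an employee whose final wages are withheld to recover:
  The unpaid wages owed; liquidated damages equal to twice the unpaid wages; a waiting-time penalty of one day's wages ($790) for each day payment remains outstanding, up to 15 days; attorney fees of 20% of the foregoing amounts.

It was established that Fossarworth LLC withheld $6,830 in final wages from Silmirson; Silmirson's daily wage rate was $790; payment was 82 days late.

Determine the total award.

Total award: $38,808

Doubled: 2 × $6,830 = $13,660
Penalty days: min(82, 15) = 15
Waiting-time penalty: 15 × $790 = $11,850
Subtotal: $6,830 + $13,660 + $11,850 = $32,340
Attorney fees: 20% of $32,340 = $6,468
Total award: $32,340 + $6,468 = $38,808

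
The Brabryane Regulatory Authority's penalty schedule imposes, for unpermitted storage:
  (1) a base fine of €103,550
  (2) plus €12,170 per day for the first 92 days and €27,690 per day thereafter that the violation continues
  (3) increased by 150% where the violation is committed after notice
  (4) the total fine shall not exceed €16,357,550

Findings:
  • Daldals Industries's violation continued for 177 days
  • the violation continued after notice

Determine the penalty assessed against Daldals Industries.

Civil penalty: €8,942,100

First 92 days: 92 × €12,170 = €1,119,640
Remaining days: (177 − 92) × €27,690 = €2,353,650
Per-day component: €1,119,640 + €2,353,650 = €3,473,290
Base plus per-day: €103,550 + €3,473,290 = €3,576,840
Enhancement: 150% of €3,576,840 = €5,365,260
Enhanced fine: €3,576,840 + €5,365,260 = €8,942,100
Cap at €16,357,550: €8,942,100 is within the cap, no reduction.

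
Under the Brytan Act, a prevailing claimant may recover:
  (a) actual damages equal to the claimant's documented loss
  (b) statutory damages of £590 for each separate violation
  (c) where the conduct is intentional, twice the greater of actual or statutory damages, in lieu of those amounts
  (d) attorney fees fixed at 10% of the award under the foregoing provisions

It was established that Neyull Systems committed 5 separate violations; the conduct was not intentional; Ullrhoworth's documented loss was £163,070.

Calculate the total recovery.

£182,622

Statutory damages: 5 × £590 = £2,950
Conduct not intentional: the in-lieu enhancement does not apply.
Actual plus statutory damages: £163,070 + £2,950 = £166,020
Attorney fees: 10% of £166,020 = £16,602
Total recovery: £166,020 + £16,602 = £182,622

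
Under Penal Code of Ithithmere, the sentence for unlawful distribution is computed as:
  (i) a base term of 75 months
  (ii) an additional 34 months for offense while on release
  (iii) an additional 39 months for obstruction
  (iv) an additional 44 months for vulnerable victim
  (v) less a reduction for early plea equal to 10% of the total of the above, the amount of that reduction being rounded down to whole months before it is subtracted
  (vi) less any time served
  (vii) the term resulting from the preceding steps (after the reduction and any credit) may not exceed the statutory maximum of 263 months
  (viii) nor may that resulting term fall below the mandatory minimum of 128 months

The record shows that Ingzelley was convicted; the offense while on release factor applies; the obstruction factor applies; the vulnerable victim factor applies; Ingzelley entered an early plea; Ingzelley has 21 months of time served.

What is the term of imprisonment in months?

Offense while on release enhancement: +34 months
Obstruction enhancement: +39 months
Vulnerable victim enhancement: +44 months
Adjusted term: 75 months + 34 months + 39 months + 44 months = 192 months
Early plea reduction: 10% of 192 months = 19 months (rounded down)
After reduction: 192 − 19 = 173 months
Less time served: 173 months − 21 months = 152 months
Cap at 263 months: 152 months is within the cap, no reduction.
Minimum 128 months: 152 months meets the minimum, no increase.

152 months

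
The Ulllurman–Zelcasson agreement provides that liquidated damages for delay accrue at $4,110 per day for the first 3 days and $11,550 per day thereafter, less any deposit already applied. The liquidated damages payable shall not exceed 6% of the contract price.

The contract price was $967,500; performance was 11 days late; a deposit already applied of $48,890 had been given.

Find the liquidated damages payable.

Liquidated damages: $55,840

First 3 days: 3 × $4,110 = $12,330
Remaining days: (11 − 3) × $11,550 = $92,400
Accrued per-day damages: $12,330 + $92,400 = $104,730
Less deposit already applied: $104,730 − $48,890 = $55,840
Cap: 6% of $967,500 = $58,050
Cap at $58,050: $55,840 is within the cap, no reduction.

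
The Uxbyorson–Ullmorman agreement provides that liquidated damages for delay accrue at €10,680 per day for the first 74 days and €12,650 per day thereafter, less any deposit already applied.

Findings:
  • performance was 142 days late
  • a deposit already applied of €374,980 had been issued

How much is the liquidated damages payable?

First 74 days: 74 × €10,680 = €790,320
Remaining days: (142 − 74) × €12,650 = €860,200
Accrued per-day damages: €790,320 + €860,200 = €1,650,520
Less deposit already applied: €1,650,520 − €374,980 = €1,275,540

€1,275,540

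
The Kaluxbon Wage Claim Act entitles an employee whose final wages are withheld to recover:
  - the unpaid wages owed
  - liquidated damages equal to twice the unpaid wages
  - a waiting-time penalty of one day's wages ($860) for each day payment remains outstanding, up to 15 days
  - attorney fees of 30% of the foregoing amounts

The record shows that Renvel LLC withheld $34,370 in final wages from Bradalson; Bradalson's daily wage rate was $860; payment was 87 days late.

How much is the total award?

$150,813

Doubled: 2 × $34,370 = $68,740
Penalty days: min(87, 15) = 15
Waiting-time penalty: 15 × $860 = $12,900
Subtotal: $34,370 + $68,740 + $12,900 = $116,010
Attorney fees: 30% of $116,010 = $34,803
Total award: $116,010 + $34,803 = $150,813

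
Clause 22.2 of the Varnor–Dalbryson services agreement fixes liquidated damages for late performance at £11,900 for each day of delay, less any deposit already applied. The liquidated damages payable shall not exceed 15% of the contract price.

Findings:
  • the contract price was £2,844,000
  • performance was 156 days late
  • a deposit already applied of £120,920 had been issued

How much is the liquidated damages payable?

Per-day damages: 156 × £11,900 = £1,856,400
Less deposit already applied: £1,856,400 − £120,920 = £1,735,480
Cap: 15% of £2,844,000 = £426,600
Cap at £426,600: £1,735,480 exceeds the cap → £426,600

£426,600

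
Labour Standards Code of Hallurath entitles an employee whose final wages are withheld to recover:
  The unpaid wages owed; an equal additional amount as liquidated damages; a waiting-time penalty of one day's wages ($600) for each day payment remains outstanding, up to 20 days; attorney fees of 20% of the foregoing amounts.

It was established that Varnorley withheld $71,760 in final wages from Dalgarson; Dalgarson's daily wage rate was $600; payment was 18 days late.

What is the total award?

Liquidated damages (equal amount): $71,760
Penalty days: min(18, 20) = 18
Waiting-time penalty: 18 × $600 = $10,800
Subtotal: $71,760 + $71,760 + $10,800 = $154,320
Attorney fees: 20% of $154,320 = $30,864
Total award: $154,320 + $30,864 = $185,184

$185,184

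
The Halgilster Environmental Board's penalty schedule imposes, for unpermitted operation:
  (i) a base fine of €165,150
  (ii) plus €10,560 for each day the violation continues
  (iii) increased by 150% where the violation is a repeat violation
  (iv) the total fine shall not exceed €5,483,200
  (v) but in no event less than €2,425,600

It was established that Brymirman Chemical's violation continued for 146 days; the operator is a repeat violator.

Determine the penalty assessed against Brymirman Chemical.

€4,267,275

Per-day component: 146 × €10,560 = €1,541,760
Base plus per-day: €165,150 + €1,541,760 = €1,706,910
Enhancement: 150% of €1,706,910 = €2,560,365
Enhanced fine: €1,706,910 + €2,560,365 = €4,267,275
Cap at €5,483,200: €4,267,275 is within the cap, no reduction.
Minimum €2,425,600: €4,267,275 meets the minimum, no increase.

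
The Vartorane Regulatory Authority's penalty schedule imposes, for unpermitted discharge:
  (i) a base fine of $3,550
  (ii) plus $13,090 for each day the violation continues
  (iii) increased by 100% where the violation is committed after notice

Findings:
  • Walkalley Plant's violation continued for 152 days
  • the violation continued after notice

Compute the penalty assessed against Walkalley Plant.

Per-day component: 152 × $13,090 = $1,989,680
Base plus per-day: $3,550 + $1,989,680 = $1,993,230
Enhancement: 100% of $1,993,230 = $1,993,230
Enhanced fine: $1,993,230 + $1,993,230 = $3,986,460

$3,986,460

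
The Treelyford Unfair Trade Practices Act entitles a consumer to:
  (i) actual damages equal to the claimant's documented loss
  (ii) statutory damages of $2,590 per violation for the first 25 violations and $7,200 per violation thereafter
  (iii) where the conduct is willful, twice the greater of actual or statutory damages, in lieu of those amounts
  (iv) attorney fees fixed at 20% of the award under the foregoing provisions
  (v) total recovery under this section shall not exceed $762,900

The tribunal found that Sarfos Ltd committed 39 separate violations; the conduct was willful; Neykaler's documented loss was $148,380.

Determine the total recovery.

$397,320

First 25 violations: 25 × $2,590 = $64,750
Remaining violations: (39 − 25) × $7,200 = $100,800
Statutory damages: $64,750 + $100,800 = $165,550
Greater of actual damages ($148,380) or statutory damages ($165,550): $165,550
Doubled: 2 × $165,550 = $331,100
Attorney fees: 20% of $331,100 = $66,220
Total before cap: $331,100 + $66,220 = $397,320
Cap at $762,900: $397,320 is within the cap, no reduction.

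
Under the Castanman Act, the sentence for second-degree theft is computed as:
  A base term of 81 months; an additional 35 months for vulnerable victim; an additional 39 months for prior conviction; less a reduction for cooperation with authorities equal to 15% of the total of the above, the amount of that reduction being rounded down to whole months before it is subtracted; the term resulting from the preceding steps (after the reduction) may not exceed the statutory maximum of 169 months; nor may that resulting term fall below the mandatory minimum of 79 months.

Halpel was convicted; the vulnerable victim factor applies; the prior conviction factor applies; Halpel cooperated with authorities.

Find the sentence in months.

Vulnerable victim enhancement: +35 months
Prior conviction enhancement: +39 months
Adjusted term: 81 months + 35 months + 39 months = 155 months
Cooperation with authorities reduction: 15% of 155 months = 23 months (rounded down)
After reduction: 155 − 23 = 132 months
Cap at 169 months: 132 months is within the cap, no reduction.
Minimum 79 months: 132 months meets the minimum, no increase.

132 months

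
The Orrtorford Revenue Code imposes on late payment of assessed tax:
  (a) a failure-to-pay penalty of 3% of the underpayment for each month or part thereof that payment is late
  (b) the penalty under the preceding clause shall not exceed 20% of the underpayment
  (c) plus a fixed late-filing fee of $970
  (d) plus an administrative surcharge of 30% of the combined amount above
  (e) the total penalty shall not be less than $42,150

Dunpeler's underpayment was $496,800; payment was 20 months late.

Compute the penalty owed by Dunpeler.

Accrued rate: 3% × 20 = 60%, capped at 20% → 20%
Failure-to-pay penalty: 20% of $496,800 = $99,360
Penalty before surcharge: $99,360 + $970 = $100,330
Administrative surcharge: 30% of $100,330 = $30,099
Total penalty: $100,330 + $30,099 = $130,429
Minimum $42,150: $130,429 meets the minimum, no increase.

$130,429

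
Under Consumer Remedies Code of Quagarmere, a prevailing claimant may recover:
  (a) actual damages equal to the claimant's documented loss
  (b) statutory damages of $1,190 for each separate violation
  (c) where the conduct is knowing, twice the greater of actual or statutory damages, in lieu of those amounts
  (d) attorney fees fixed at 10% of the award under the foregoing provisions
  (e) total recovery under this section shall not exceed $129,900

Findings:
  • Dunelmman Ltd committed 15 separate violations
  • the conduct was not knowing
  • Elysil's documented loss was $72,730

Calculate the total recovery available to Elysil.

$99,638

Statutory damages: 15 × $1,190 = $17,850
Conduct not knowing: the in-lieu enhancement does not apply.
Actual plus statutory damages: $72,730 + $17,850 = $90,580
Attorney fees: 10% of $90,580 = $9,058
Total before cap: $90,580 + $9,058 = $99,638
Cap at $129,900: $99,638 is within the cap, no reduction.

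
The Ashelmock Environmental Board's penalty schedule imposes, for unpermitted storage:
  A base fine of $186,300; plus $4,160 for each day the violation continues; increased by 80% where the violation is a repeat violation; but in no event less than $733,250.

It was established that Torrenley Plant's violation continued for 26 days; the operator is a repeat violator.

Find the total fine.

$733,250

Per-day component: 26 × $4,160 = $108,160
Base plus per-day: $186,300 + $108,160 = $294,460
Enhancement: 80% of $294,460 = $235,568
Enhanced fine: $294,460 + $235,568 = $530,028
Minimum $733,250: $530,028 is below the minimum → $733,250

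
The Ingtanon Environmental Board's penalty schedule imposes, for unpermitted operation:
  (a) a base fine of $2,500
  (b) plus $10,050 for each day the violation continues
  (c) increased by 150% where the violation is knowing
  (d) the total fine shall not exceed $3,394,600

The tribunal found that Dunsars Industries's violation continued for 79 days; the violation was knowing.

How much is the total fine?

$1,991,125

Per-day component: 79 × $10,050 = $793,950
Base plus per-day: $2,500 + $793,950 = $796,450
Enhancement: 150% of $796,450 = $1,194,675
Enhanced fine: $796,450 + $1,194,675 = $1,991,125
Cap at $3,394,600: $1,991,125 is within the cap, no reduction.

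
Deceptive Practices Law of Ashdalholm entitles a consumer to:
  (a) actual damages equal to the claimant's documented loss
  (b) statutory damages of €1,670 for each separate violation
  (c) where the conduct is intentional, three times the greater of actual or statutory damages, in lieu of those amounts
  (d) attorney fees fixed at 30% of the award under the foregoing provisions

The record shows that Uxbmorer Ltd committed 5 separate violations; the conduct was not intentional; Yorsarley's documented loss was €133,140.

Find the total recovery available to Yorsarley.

Statutory damages: 5 × €1,670 = €8,350
Conduct not intentional: the in-lieu enhancement does not apply.
Actual plus statutory damages: €133,140 + €8,350 = €141,490
Attorney fees: 30% of €141,490 = €42,447
Total recovery: €141,490 + €42,447 = €183,937

Total recovery: €183,937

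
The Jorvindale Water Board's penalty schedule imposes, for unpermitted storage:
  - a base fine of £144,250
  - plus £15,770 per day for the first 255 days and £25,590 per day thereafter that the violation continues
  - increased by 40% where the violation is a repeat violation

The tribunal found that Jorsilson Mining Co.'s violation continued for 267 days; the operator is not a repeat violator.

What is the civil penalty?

Civil penalty: £4,472,680

First 255 days: 255 × £15,770 = £4,021,350
Remaining days: (267 − 255) × £25,590 = £307,080
Per-day component: £4,021,350 + £307,080 = £4,328,430
Base plus per-day: £144,250 + £4,328,430 = £4,472,680
The operator is not a repeat violator: no 40% increase.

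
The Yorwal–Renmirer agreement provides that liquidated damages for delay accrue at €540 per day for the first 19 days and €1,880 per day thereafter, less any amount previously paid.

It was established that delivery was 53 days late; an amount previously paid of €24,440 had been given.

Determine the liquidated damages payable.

€49,740

First 19 days: 19 × €540 = €10,260
Remaining days: (53 − 19) × €1,880 = €63,920
Accrued per-day damages: €10,260 + €63,920 = €74,180
Less amount previously paid: €74,180 − €24,440 = €49,740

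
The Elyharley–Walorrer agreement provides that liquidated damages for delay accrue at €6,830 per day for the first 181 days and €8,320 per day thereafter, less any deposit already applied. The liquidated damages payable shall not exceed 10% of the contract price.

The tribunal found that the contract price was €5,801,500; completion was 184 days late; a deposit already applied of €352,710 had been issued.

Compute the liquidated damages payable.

€580,150

First 181 days: 181 × €6,830 = €1,236,230
Remaining days: (184 − 181) × €8,320 = €24,960
Accrued per-day damages: €1,236,230 + €24,960 = €1,261,190
Less deposit already applied: €1,261,190 − €352,710 = €908,480
Cap: 10% of €5,801,500 = €580,150
Cap at €580,150: €908,480 exceeds the cap → €580,150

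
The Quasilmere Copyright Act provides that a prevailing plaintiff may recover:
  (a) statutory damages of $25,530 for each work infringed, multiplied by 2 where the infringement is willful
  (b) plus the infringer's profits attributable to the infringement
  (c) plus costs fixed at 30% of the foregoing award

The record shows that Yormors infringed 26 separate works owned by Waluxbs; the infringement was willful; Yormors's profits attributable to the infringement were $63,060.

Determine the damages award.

$1,807,806

Statutory damages: 26 × $25,530 = $663,780
Doubled: 2 × $663,780 = $1,327,560
Combined award: $1,327,560 + $63,060 = $1,390,620
Costs: 30% of $1,390,620 = $417,186
Award plus costs: $1,390,620 + $417,186 = $1,807,806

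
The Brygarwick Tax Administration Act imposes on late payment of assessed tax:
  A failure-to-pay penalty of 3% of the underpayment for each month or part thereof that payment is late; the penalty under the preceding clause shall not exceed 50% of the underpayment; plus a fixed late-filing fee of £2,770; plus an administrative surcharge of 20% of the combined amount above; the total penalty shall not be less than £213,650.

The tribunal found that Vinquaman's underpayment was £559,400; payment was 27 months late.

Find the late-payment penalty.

Accrued rate: 3% × 27 = 81%, capped at 50% → 50%
Failure-to-pay penalty: 50% of £559,400 = £279,700
Penalty before surcharge: £279,700 + £2,770 = £282,470
Administrative surcharge: 20% of £282,470 = £56,494
Total penalty: £282,470 + £56,494 = £338,964
Minimum £213,650: £338,964 meets the minimum, no increase.

Penalty: £338,964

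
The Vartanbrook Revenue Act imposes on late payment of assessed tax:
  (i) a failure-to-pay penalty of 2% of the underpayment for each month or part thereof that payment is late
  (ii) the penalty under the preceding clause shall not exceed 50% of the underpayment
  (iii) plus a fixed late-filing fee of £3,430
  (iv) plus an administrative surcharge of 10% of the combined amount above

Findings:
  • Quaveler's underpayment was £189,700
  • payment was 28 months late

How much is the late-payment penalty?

Penalty: £108,108

Accrued rate: 2% × 28 = 56%, capped at 50% → 50%
Failure-to-pay penalty: 50% of £189,700 = £94,850
Penalty before surcharge: £94,850 + £3,430 = £98,280
Administrative surcharge: 10% of £98,280 = £9,828
Total penalty: £98,280 + £9,828 = £108,108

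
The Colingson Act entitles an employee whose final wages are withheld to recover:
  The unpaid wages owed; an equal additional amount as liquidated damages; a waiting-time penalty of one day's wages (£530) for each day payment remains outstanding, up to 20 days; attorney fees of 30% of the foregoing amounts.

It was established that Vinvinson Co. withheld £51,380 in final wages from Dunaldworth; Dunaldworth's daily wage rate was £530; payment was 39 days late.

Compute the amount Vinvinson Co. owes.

£147,368

Liquidated damages (equal amount): £51,380
Penalty days: min(39, 20) = 20
Waiting-time penalty: 20 × £530 = £10,600
Subtotal: £51,380 + £51,380 + £10,600 = £113,360
Attorney fees: 30% of £113,360 = £34,008
Total award: £113,360 + £34,008 = £147,368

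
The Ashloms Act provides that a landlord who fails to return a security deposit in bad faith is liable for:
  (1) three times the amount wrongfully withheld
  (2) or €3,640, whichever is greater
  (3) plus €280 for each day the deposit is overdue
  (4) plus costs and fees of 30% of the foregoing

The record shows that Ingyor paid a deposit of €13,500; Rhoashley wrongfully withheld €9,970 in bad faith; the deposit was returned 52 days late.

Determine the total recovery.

Trebled: 3 × €9,970 = €29,910
Minimum €3,640: €29,910 meets the minimum, no increase.
Late-return penalty: 52 × €280 = €14,560
Damages plus late penalty: €29,910 + €14,560 = €44,470
Costs and fees: 30% of €44,470 = €13,341
Total recovery: €44,470 + €13,341 = €57,811

€57,811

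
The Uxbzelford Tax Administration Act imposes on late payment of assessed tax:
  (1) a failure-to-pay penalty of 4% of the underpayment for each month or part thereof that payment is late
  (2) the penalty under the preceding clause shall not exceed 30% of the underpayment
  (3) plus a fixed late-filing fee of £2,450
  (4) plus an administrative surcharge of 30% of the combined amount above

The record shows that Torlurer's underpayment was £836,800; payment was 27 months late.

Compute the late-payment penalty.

Accrued rate: 4% × 27 = 108%, capped at 30% → 30%
Failure-to-pay penalty: 30% of £836,800 = £251,040
Penalty before surcharge: £251,040 + £2,450 = £253,490
Administrative surcharge: 30% of £253,490 = £76,047
Total penalty: £253,490 + £76,047 = £329,537

Penalty: £329,537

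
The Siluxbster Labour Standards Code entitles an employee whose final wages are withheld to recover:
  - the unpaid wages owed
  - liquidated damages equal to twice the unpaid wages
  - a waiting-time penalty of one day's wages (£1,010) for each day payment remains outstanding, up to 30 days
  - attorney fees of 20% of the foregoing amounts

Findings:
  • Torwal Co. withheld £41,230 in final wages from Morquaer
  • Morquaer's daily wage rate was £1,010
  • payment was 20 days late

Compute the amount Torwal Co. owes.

Doubled: 2 × £41,230 = £82,460
Penalty days: min(20, 30) = 20
Waiting-time penalty: 20 × £1,010 = £20,200
Subtotal: £41,230 + £82,460 + £20,200 = £143,890
Attorney fees: 20% of £143,890 = £28,778
Total award: £143,890 + £28,778 = £172,668

£172,668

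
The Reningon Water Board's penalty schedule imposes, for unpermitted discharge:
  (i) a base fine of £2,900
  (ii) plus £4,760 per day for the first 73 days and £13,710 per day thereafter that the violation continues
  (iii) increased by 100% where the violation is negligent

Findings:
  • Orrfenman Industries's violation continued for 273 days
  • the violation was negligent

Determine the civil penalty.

£6,184,760

First 73 days: 73 × £4,760 = £347,480
Remaining days: (273 − 73) × £13,710 = £2,742,000
Per-day component: £347,480 + £2,742,000 = £3,089,480
Base plus per-day: £2,900 + £3,089,480 = £3,092,380
Enhancement: 100% of £3,092,380 = £3,092,380
Enhanced fine: £3,092,380 + £3,092,380 = £6,184,760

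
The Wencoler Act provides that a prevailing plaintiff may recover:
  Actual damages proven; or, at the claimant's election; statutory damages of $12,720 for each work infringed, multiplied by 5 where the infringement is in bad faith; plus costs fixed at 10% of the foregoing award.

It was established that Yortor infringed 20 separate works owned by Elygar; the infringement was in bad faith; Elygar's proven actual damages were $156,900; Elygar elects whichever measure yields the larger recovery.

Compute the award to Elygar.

$1,399,200

Statutory damages: 20 × $12,720 = $254,400
Multiplied by 5: 5 × $254,400 = $1,272,000
Greater of actual damages ($156,900) or enhanced statutory damages ($1,272,000): $1,272,000
Costs: 10% of $1,272,000 = $127,200
Award plus costs: $1,272,000 + $127,200 = $1,399,200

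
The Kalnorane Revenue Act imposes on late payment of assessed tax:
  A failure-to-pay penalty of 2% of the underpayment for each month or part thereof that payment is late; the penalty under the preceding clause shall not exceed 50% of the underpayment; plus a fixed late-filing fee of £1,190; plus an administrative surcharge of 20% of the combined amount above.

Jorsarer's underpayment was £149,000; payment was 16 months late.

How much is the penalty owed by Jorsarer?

Accrued rate: 2% × 16 = 32%, capped at 50% → 32%
Failure-to-pay penalty: 32% of £149,000 = £47,680
Penalty before surcharge: £47,680 + £1,190 = £48,870
Administrative surcharge: 20% of £48,870 = £9,774
Total penalty: £48,870 + £9,774 = £58,644

£58,644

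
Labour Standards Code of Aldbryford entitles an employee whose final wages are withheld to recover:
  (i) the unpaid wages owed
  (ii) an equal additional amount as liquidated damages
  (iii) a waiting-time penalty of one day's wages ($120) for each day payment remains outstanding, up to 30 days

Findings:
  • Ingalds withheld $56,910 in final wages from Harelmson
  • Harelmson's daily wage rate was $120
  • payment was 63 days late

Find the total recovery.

Liquidated damages (equal amount): $56,910
Penalty days: min(63, 30) = 30
Waiting-time penalty: 30 × $120 = $3,600
Total award: $56,910 + $56,910 + $3,600 = $117,420

$117,420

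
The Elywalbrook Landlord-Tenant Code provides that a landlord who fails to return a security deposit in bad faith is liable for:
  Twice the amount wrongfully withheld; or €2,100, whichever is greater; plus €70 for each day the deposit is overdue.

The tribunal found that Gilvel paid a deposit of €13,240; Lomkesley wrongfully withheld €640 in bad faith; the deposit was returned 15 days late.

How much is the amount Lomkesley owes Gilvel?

€3,150

Doubled: 2 × €640 = €1,280
Minimum €2,100: €1,280 is below the minimum → €2,100
Late-return penalty: 15 × €70 = €1,050
Damages plus late penalty: €2,100 + €1,050 = €3,150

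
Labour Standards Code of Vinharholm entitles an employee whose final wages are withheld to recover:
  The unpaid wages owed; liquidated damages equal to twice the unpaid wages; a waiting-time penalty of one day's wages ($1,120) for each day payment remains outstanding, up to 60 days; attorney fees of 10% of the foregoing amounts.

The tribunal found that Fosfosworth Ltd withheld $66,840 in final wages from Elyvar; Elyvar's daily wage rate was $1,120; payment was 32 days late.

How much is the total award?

Doubled: 2 × $66,840 = $133,680
Penalty days: min(32, 60) = 32
Waiting-time penalty: 32 × $1,120 = $35,840
Subtotal: $66,840 + $133,680 + $35,840 = $236,360
Attorney fees: 10% of $236,360 = $23,636
Total award: $236,360 + $23,636 = $259,996

$259,996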